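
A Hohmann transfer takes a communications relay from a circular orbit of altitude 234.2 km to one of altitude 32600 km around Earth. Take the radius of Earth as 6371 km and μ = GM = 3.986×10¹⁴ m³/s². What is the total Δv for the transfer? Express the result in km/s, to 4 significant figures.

Δv_total ≈ 3.867 km/s

r₁ = 6371 + 234.2 = 6605.2 km = 6.6052×10⁶ m.
r₂ = 6371 + 32600 = 38971 km = 3.8971×10⁷ m.
Transfer ellipse a_t = (r₁ + r₂)/2 = 2.279×10⁷ m.
At r₁: circular v_c1 = √(μ/r₁) = 7768 m/s; transfer-perigee v_p = √[μ(2/r₁ − 1/a_t)] = 10160 m/s.
Δv₁ = v_p − v_c1 = 2391 m/s.
At r₂: circular v_c2 = √(μ/r₂) = 3198 m/s; transfer-apogee v_a = √[μ(2/r₂ − 1/a_t)] = 1722 m/s.
Δv₂ = v_c2 − v_a = 1476 m/s.
Total Δv = Δv₁ + Δv₂ = 3867 m/s = 3.867 km/s.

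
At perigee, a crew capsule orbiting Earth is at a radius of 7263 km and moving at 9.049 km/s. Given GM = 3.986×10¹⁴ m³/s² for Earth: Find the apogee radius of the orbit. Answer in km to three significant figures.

apogee radius ≈ 21300 km

r_p = 7.263×10⁶ m.
Specific energy ε = v²/2 − μ/r = -1.394×10⁷ J/kg, so a = −μ/(2ε) = 1.430×10⁷ m.
The apsides satisfy r_p + r_a = 2a, so the apogee radius is 2a − r_p = 2.133×10⁷ m = 21334 km.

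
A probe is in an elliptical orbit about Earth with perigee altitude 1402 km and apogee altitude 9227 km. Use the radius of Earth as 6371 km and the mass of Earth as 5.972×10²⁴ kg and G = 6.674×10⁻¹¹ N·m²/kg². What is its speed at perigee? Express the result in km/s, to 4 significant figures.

v ≈ 8.273 km/s

μ = GM = 6.674×10⁻¹¹ × 5.972×10²⁴ = 3.986×10¹⁴ m³/s².
r_p = 6371 + 1402 = 7773.0 km = 7.7730×10⁶ m.
r_a = 6371 + 9227 = 15598 km = 1.5598×10⁷ m.
Semi-major axis a = (r_p + r_a)/2 = 11686 km = 1.169×10⁷ m.
Vis-viva: v² = μ(2/r − 1/a) = 3.986×10¹⁴ × (2.573×10⁻⁷ − 8.558×10⁻⁸) = 6.844×10⁷ m²/s².
v = 8273 m/s = 8.273 km/s.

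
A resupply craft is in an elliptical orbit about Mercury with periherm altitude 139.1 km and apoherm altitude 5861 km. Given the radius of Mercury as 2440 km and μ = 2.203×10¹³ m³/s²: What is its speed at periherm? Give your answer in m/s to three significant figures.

r_p = 2440 + 139.1 = 2579.1 km = 2.5791×10⁶ m.
r_a = 2440 + 5861 = 8301.0 km = 8.3010×10⁶ m.
Semi-major axis a = (r_p + r_a)/2 = 5440.1 km = 5.440×10⁶ m.
Vis-viva: v² = μ(2/r − 1/a) = 2.203×10¹³ × (7.755×10⁻⁷ − 1.838×10⁻⁷) = 1.303×10⁷ m²/s².
v = 3610 m/s.

v ≈ 3610 m/s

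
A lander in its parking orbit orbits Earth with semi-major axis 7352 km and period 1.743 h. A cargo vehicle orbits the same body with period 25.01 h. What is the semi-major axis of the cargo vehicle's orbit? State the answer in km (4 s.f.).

Kepler's third law: a³ ∝ T², so a₂ = a₁ (T₂/T₁)^(2/3).
T₂/T₁ = 14.35, (T₂/T₁)^(2/3) = 5.905.
a₂ = 7352 × 5.905 = 43410 km.

a₂ ≈ 43410 km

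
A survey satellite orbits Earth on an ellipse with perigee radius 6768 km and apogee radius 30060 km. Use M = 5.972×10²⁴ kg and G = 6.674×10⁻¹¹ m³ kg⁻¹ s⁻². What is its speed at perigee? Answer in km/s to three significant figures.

v ≈ 9.80 km/s

μ = GM = 6.674×10⁻¹¹ × 5.972×10²⁴ = 3.986×10¹⁴ m³/s².
Semi-major axis a = (r_p + r_a)/2 = 18414 km = 1.841×10⁷ m.
Vis-viva: v² = μ(2/r − 1/a) = 3.986×10¹⁴ × (2.955×10⁻⁷ − 5.431×10⁻⁸) = 9.614×10⁷ m²/s².
v = 9805 m/s = 9.805 km/s.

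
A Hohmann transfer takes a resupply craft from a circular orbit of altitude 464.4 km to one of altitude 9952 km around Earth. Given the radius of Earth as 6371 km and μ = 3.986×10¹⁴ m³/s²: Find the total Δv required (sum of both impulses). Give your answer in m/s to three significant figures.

r₁ = 6371 + 464.4 = 6835.4 km = 6.8354×10⁶ m.
r₂ = 6371 + 9952 = 16323 km = 1.6323×10⁷ m.
Transfer ellipse a_t = (r₁ + r₂)/2 = 1.158×10⁷ m.
At r₁: circular v_c1 = √(μ/r₁) = 7636 m/s; transfer-perigee v_p = √[μ(2/r₁ − 1/a_t)] = 9067 m/s.
Δv₁ = v_p − v_c1 = 1430 m/s.
At r₂: circular v_c2 = √(μ/r₂) = 4942 m/s; transfer-apogee v_a = √[μ(2/r₂ − 1/a_t)] = 3797 m/s.
Δv₂ = v_c2 − v_a = 1145 m/s.
Total Δv = Δv₁ + Δv₂ = 2575 m/s.

Δv_total ≈ 2580 m/s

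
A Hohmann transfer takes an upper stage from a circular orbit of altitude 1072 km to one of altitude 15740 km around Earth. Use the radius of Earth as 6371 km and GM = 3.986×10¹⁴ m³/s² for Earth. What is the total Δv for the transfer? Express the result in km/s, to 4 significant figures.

r₁ = 6371 + 1072 = 7443.0 km = 7.4430×10⁶ m.
r₂ = 6371 + 15740 = 22111 km = 2.2111×10⁷ m.
Transfer ellipse a_t = (r₁ + r₂)/2 = 1.478×10⁷ m.
At r₁: circular v_c1 = √(μ/r₁) = 7318 m/s; transfer-perigee v_p = √[μ(2/r₁ − 1/a_t)] = 8952 m/s.
Δv₁ = v_p − v_c1 = 1634 m/s.
At r₂: circular v_c2 = √(μ/r₂) = 4246 m/s; transfer-apogee v_a = √[μ(2/r₂ − 1/a_t)] = 3013 m/s.
Δv₂ = v_c2 − v_a = 1233 m/s.
Total Δv = Δv₁ + Δv₂ = 2866 m/s = 2.866 km/s.

Δv_total ≈ 2.866 km/s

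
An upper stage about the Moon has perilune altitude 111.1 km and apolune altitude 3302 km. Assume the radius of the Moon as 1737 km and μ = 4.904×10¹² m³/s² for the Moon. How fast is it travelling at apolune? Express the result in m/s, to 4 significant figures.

r_p = 1737 + 111.1 = 1848.1 km = 1.8481×10⁶ m.
r_a = 1737 + 3302 = 5039.0 km = 5.0390×10⁶ m.
Semi-major axis a = (r_p + r_a)/2 = 3443.6 km = 3.444×10⁶ m.
Vis-viva: v² = μ(2/r − 1/a) = 4.904×10¹² × (3.969×10⁻⁷ − 2.904×10⁻⁷) = 5.223×10⁵ m²/s².
v = 722.7 m/s.

v ≈ 722.7 m/s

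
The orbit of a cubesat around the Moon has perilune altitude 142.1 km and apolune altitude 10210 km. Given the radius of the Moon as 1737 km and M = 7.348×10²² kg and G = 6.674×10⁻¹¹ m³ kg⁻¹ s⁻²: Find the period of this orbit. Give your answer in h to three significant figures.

T ≈ 14.3 h

μ = GM = 6.674×10⁻¹¹ × 7.348×10²² = 4.904×10¹² m³/s².
r_p = 1737 + 142.1 = 1879.1 km = 1.8791×10⁶ m.
r_a = 1737 + 10210 = 11947 km = 1.1947×10⁷ m.
Semi-major axis a = (r_p + r_a)/2 = (1879.1 + 11947)/2 = 6913.1 km = 6.913×10⁶ m.
By Kepler's third law T = 2π√(a³/μ) = 2π × 8.208×10³ = 5.157×10⁴ s.
= 14.33 h.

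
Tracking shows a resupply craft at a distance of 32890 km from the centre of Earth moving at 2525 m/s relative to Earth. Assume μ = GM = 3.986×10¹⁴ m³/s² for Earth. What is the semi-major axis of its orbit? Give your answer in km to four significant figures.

r = 3.289×10⁷ m.
Vis-viva rearranged: 1/a = 2/r − v²/μ = 6.081×10⁻⁸ − 1.600×10⁻⁸ = 4.481×10⁻⁸ m⁻¹.
a = 2.231×10⁷ m = 22315 km.

a ≈ 22310 km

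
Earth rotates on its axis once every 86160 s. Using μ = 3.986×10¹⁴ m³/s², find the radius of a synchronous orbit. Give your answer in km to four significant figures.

r_sync ≈ 42160 km

A synchronous orbit has period T, so by Kepler's third law a = (μT²/4π²)^(1/3).
μT²/4π² = 3.986×10¹⁴ × (8.616×10⁴)² / 39.48 = 7.495×10²² m³.
a = 4.216×10⁷ m = 42163 km.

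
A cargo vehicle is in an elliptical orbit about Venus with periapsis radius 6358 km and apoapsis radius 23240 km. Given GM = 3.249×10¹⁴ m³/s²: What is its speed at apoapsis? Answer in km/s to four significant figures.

Semi-major axis a = (r_p + r_a)/2 = 14799 km = 1.480×10⁷ m.
Vis-viva: v² = μ(2/r − 1/a) = 3.249×10¹⁴ × (8.606×10⁻⁸ − 6.757×10⁻⁸) = 6.006×10⁶ m²/s².
v = 2451 m/s = 2.451 km/s.

v ≈ 2.451 km/s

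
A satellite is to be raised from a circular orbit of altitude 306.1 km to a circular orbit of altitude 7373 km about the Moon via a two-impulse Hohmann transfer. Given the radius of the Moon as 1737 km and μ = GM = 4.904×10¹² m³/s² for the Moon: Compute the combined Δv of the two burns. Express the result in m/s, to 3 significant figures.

Δv_total ≈ 721 m/s

r₁ = 1737 + 306.1 = 2043.1 km = 2.0431×10⁶ m.
r₂ = 1737 + 7373 = 9110.0 km = 9.1100×10⁶ m.
Transfer ellipse a_t = (r₁ + r₂)/2 = 5.577×10⁶ m.
At r₁: circular v_c1 = √(μ/r₁) = 1549 m/s; transfer-perilune v_p = √[μ(2/r₁ − 1/a_t)] = 1980 m/s.
Δv₁ = v_p − v_c1 = 430.9 m/s.
At r₂: circular v_c2 = √(μ/r₂) = 733.7 m/s; transfer-apolune v_a = √[μ(2/r₂ − 1/a_t)] = 444.1 m/s.
Δv₂ = v_c2 − v_a = 289.6 m/s.
Total Δv = Δv₁ + Δv₂ = 720.5 m/s.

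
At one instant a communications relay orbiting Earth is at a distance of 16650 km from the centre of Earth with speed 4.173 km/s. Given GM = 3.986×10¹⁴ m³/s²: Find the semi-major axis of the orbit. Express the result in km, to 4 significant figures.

r = 1.665×10⁷ m.
Vis-viva rearranged: 1/a = 2/r − v²/μ = 1.201×10⁻⁷ − 4.369×10⁻⁸ = 7.643×10⁻⁸ m⁻¹.
a = 1.308×10⁷ m = 13083 km.

a ≈ 13080 km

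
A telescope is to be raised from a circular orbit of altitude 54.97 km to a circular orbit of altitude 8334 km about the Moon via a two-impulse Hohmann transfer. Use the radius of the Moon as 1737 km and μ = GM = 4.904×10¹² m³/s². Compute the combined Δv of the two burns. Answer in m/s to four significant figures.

r₁ = 1737 + 54.97 = 1792.0 km = 1.7920×10⁶ m.
r₂ = 1737 + 8334 = 10071 km = 1.0071×10⁷ m.
Transfer ellipse a_t = (r₁ + r₂)/2 = 5.931×10⁶ m.
At r₁: circular v_c1 = √(μ/r₁) = 1654 m/s; transfer-perilune v_p = √[μ(2/r₁ − 1/a_t)] = 2156 m/s.
Δv₁ = v_p − v_c1 = 501.3 m/s.
At r₂: circular v_c2 = √(μ/r₂) = 697.8 m/s; transfer-apolune v_a = √[μ(2/r₂ − 1/a_t)] = 383.6 m/s.
Δv₂ = v_c2 − v_a = 314.3 m/s.
Total Δv = Δv₁ + Δv₂ = 815.6 m/s.

Δv_total ≈ 815.6 m/s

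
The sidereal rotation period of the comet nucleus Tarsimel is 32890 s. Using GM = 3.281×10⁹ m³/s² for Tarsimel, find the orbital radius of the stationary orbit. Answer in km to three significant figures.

r_sync ≈ 448 km

A synchronous orbit has period T, so by Kepler's third law a = (μT²/4π²)^(1/3).
μT²/4π² = 3.281×10⁹ × (3.289×10⁴)² / 39.48 = 8.990×10¹⁶ m³.
a = 4.480×10⁵ m = 447.98 km.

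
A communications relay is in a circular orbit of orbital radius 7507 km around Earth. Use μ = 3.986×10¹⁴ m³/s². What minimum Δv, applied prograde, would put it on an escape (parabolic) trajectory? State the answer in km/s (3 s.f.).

r = 7507 km = 7.507×10⁶ m.
Circular speed v_c = √(μ/r) = 7287 m/s.
Escape speed v_esc = √(2μ/r) = √2 × v_c = 10310 m/s.
Δv = v_esc − v_c = 3018 m/s = 3.018 km/s.

Δv ≈ 3.02 km/s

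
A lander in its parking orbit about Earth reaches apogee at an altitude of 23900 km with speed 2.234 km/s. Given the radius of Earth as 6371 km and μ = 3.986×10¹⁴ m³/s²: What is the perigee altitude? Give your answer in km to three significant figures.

perigee altitude ≈ 707 km

r_a = 6371 + 23900 = 30271 km = 3.027×10⁷ m.
Specific energy ε = v²/2 − μ/r = -1.067×10⁷ J/kg, so a = −μ/(2ε) = 1.867×10⁷ m.
The apsides satisfy r_p + r_a = 2a, so the perigee radius is 2a − r_a = 7.078×10⁶ m = 7077.9 km.
Perigee altitude = 7077.9 − 6371 = 706.88 km.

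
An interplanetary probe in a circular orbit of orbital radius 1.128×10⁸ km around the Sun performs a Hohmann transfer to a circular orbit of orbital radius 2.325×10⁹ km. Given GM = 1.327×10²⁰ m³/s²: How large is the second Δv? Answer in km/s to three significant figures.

r₁ = 1.128×10⁸ km = 1.128×10¹¹ m.
r₂ = 2.325×10⁹ km = 2.325×10¹² m.
Transfer ellipse a_t = (r₁ + r₂)/2 = 1.219×10¹² m.
At r₁: circular v_c1 = √(μ/r₁) = 34300 m/s; transfer-perihelion v_p = √[μ(2/r₁ − 1/a_t)] = 47370 m/s.
At r₂: circular v_c2 = √(μ/r₂) = 7555 m/s; transfer-aphelion v_a = √[μ(2/r₂ − 1/a_t)] = 2298 m/s.
Δv₂ = v_c2 − v_a = 5257 m/s.
= 5.257 km/s.

Δv ≈ 5.26 km/s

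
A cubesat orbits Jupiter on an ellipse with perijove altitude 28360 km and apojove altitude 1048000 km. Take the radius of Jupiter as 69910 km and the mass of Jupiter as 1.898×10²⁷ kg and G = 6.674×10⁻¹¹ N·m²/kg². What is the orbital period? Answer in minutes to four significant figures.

μ = GM = 6.674×10⁻¹¹ × 1.898×10²⁷ = 1.267×10¹⁷ m³/s².
r_p = 69910 + 28360 = 98270 km = 9.8270×10⁷ m.
r_a = 69910 + 1048000 = 1117900 km = 1.1179×10⁹ m.
Semi-major axis a = (r_p + r_a)/2 = (98270 + 1.1179×10⁶)/2 = 6.0809×10⁵ km = 6.081×10⁸ m.
By Kepler's third law T = 2π√(a³/μ) = 2π × 4.213×10⁴ = 2.647×10⁵ s.
= 4412 minutes.

T ≈ 4412 minutes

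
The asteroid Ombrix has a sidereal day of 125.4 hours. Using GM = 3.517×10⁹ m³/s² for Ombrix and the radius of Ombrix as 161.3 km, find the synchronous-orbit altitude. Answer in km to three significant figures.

h_sync ≈ 2470 km

T = 125.4 hours = 4.514×10⁵ s.
A synchronous orbit has period T, so by Kepler's third law a = (μT²/4π²)^(1/3).
μT²/4π² = 3.517×10⁹ × (4.514×10⁵)² / 39.48 = 1.816×10¹⁹ m³.
a = 2.628×10⁶ m = 2628.3 km.
Altitude h = a − R = 2628.3 − 161.3 = 2467.0 km.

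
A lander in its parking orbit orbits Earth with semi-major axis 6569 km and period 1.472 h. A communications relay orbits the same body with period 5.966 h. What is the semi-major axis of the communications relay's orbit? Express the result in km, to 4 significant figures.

a₂ ≈ 16700 km

Kepler's third law: a³ ∝ T², so a₂ = a₁ (T₂/T₁)^(2/3).
T₂/T₁ = 4.053, (T₂/T₁)^(2/3) = 2.542.
a₂ = 6569 × 2.542 = 16700 km.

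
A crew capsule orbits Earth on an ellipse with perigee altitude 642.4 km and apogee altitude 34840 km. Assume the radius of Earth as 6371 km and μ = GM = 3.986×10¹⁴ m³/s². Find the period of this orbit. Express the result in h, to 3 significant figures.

r_p = 6371 + 642.4 = 7013.4 km = 7.0134×10⁶ m.
r_a = 6371 + 34840 = 41211 km = 4.1211×10⁷ m.
Semi-major axis a = (r_p + r_a)/2 = (7013.4 + 41211)/2 = 24112 km = 2.411×10⁷ m.
By Kepler's third law T = 2π√(a³/μ) = 2π × 5.930×10³ = 3.726×10⁴ s.
= 10.35 h.

T ≈ 10.4 h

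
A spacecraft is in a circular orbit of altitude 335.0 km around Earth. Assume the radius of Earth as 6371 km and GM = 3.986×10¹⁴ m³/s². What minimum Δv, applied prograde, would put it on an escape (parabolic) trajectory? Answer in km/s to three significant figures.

r = 6371 + 335.0 = 6706.0 km = 6.7060×10⁶ m.
Circular speed v_c = √(μ/r) = 7710 m/s.
Escape speed v_esc = √(2μ/r) = √2 × v_c = 10900 m/s.
Δv = v_esc − v_c = 3193 m/s = 3.193 km/s.

Δv ≈ 3.19 km/s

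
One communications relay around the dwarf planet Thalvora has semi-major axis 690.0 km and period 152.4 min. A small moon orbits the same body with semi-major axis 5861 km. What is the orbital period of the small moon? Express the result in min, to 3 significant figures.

Kepler's third law: T² ∝ a³, so T₂ = T₁ (a₂/a₁)^(3/2).
a₂/a₁ = 8.494, (a₂/a₁)^(3/2) = 24.76.
T₂ = 152.4 × 24.76 = 3773 min.

T₂ ≈ 3770 min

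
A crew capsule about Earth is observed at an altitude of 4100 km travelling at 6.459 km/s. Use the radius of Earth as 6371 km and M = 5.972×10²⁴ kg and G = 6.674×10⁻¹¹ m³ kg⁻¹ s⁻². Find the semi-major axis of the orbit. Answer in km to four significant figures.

μ = GM = 6.674×10⁻¹¹ × 5.972×10²⁴ = 3.986×10¹⁴ m³/s².
r = 6371 + 4100 = 10471 km = 1.047×10⁷ m.
Vis-viva rearranged: 1/a = 2/r − v²/μ = 1.910×10⁻⁷ − 1.047×10⁻⁷ = 8.633×10⁻⁸ m⁻¹.
a = 1.158×10⁷ m = 11583 km.

a ≈ 11580 km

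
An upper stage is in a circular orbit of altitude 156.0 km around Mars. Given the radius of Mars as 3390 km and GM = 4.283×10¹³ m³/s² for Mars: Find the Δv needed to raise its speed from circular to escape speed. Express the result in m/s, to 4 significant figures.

Δv ≈ 1440 m/s

r = 3390 + 156.0 = 3546.0 km = 3.5460×10⁶ m.
Circular speed v_c = √(μ/r) = 3475 m/s.
Escape speed v_esc = √(2μ/r) = √2 × v_c = 4915 m/s.
Δv = v_esc − v_c = 1440 m/s.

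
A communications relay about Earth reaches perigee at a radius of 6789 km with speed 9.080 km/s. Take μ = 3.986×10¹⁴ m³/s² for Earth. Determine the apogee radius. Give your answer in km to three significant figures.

apogee radius ≈ 16000 km

r_p = 6.789×10⁶ m.
Specific energy ε = v²/2 − μ/r = -1.749×10⁷ J/kg, so a = −μ/(2ε) = 1.140×10⁷ m.
The apsides satisfy r_p + r_a = 2a, so the apogee radius is 2a − r_p = 1.600×10⁷ m = 16002 km.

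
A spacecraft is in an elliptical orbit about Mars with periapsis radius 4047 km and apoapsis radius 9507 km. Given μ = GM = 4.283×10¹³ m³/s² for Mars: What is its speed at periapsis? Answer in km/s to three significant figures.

Semi-major axis a = (r_p + r_a)/2 = 6777.0 km = 6.777×10⁶ m.
Vis-viva: v² = μ(2/r − 1/a) = 4.283×10¹³ × (4.942×10⁻⁷ − 1.476×10⁻⁷) = 1.485×10⁷ m²/s².
v = 3853 m/s = 3.853 km/s.

v ≈ 3.85 km/s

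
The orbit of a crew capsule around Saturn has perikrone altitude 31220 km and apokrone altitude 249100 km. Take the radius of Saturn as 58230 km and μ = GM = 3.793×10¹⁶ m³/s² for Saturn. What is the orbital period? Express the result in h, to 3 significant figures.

T ≈ 25.0 h

r_p = 58230 + 31220 = 89450 km = 8.9450×10⁷ m.
r_a = 58230 + 249100 = 307330 km = 3.0733×10⁸ m.
Semi-major axis a = (r_p + r_a)/2 = (89450 + 3.0733×10⁵)/2 = 1.9839×10⁵ km = 1.984×10⁸ m.
By Kepler's third law T = 2π√(a³/μ) = 2π × 1.435×10⁴ = 9.015×10⁴ s.
= 25.04 h.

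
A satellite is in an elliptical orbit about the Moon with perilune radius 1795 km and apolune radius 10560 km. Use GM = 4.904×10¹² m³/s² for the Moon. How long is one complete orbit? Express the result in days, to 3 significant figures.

T ≈ 0.504 days

Semi-major axis a = (r_p + r_a)/2 = (1795.0 + 10560)/2 = 6177.5 km = 6.178×10⁶ m.
By Kepler's third law T = 2π√(a³/μ) = 2π × 6.933×10³ = 4.356×10⁴ s.
= 0.5042 days.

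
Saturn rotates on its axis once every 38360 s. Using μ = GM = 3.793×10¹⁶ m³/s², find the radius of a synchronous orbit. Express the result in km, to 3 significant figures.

A synchronous orbit has period T, so by Kepler's third law a = (μT²/4π²)^(1/3).
μT²/4π² = 3.793×10¹⁶ × (3.836×10⁴)² / 39.48 = 1.414×10²⁴ m³.
a = 1.122×10⁸ m = 1.1223×10⁵ km.

r_sync ≈ 1.12×10⁵ km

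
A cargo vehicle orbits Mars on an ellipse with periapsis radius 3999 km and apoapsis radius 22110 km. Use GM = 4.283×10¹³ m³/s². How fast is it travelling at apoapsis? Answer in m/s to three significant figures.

Semi-major axis a = (r_p + r_a)/2 = 13054 km = 1.305×10⁷ m.
Vis-viva: v² = μ(2/r − 1/a) = 4.283×10¹³ × (9.046×10⁻⁸ − 7.660×10⁻⁸) = 5.934×10⁵ m²/s².
v = 770.3 m/s.

v ≈ 770 m/s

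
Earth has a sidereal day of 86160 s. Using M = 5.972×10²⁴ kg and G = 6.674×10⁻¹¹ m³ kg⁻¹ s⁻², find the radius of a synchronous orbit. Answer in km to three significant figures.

r_sync ≈ 42200 km

μ = GM = 6.674×10⁻¹¹ × 5.972×10²⁴ = 3.986×10¹⁴ m³/s².
A synchronous orbit has period T, so by Kepler's third law a = (μT²/4π²)^(1/3).
μT²/4π² = 3.986×10¹⁴ × (8.616×10⁴)² / 39.48 = 7.495×10²² m³.
a = 4.216×10⁷ m = 42162 km.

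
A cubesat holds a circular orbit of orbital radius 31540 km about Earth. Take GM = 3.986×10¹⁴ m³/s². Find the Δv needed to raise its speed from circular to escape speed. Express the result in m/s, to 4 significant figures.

Δv ≈ 1473 m/s

r = 31540 km = 3.154×10⁷ m.
Circular speed v_c = √(μ/r) = 3555 m/s.
Escape speed v_esc = √(2μ/r) = √2 × v_c = 5028 m/s.
Δv = v_esc − v_c = 1473 m/s.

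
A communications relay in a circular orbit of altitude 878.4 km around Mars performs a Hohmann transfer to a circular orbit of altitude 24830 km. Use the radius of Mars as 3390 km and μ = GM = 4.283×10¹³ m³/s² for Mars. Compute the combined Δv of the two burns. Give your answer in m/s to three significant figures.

r₁ = 3390 + 878.4 = 4268.4 km = 4.2684×10⁶ m.
r₂ = 3390 + 24830 = 28220 km = 2.8220×10⁷ m.
Transfer ellipse a_t = (r₁ + r₂)/2 = 1.624×10⁷ m.
At r₁: circular v_c1 = √(μ/r₁) = 3168 m/s; transfer-periapsis v_p = √[μ(2/r₁ − 1/a_t)] = 4175 m/s.
Δv₁ = v_p − v_c1 = 1007 m/s.
At r₂: circular v_c2 = √(μ/r₂) = 1232 m/s; transfer-apoapsis v_a = √[μ(2/r₂ − 1/a_t)] = 631.5 m/s.
Δv₂ = v_c2 − v_a = 600.4 m/s.
Total Δv = Δv₁ + Δv₂ = 1608 m/s.

Δv_total ≈ 1610 m/s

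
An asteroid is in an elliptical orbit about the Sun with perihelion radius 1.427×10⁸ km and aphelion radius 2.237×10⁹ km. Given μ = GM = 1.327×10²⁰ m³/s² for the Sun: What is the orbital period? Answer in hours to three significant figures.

T ≈ 197000 hours

Semi-major axis a = (r_p + r_a)/2 = (1.4270×10⁸ + 2.2370×10⁹)/2 = 1.1898×10⁹ km = 1.190×10¹² m.
By Kepler's third law T = 2π√(a³/μ) = 2π × 1.127×10⁸ = 7.079×10⁸ s.
= 1.966×10⁵ hours.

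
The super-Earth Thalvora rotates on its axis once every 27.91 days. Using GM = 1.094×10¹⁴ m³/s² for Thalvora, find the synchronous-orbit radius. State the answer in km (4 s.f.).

T = 27.91 days = 2.411×10⁶ s.
A synchronous orbit has period T, so by Kepler's third law a = (μT²/4π²)^(1/3).
μT²/4π² = 1.094×10¹⁴ × (2.411×10⁶)² / 39.48 = 1.611×10²⁵ m³.
a = 2.526×10⁸ m = 2.5258×10⁵ km.

r_sync ≈ 2.526×10⁵ km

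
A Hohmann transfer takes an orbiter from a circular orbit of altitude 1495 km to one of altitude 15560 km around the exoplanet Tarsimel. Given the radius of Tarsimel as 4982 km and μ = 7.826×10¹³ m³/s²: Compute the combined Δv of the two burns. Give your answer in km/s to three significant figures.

r₁ = 4982 + 1495 = 6477.0 km = 6.4770×10⁶ m.
r₂ = 4982 + 15560 = 20542 km = 2.0542×10⁷ m.
Transfer ellipse a_t = (r₁ + r₂)/2 = 1.351×10⁷ m.
At r₁: circular v_c1 = √(μ/r₁) = 3476 m/s; transfer-periapsis v_p = √[μ(2/r₁ − 1/a_t)] = 4286 m/s.
Δv₁ = v_p − v_c1 = 810.3 m/s.
At r₂: circular v_c2 = √(μ/r₂) = 1952 m/s; transfer-apoapsis v_a = √[μ(2/r₂ − 1/a_t)] = 1351 m/s.
Δv₂ = v_c2 − v_a = 600.4 m/s.
Total Δv = Δv₁ + Δv₂ = 1411 m/s = 1.411 km/s.

Δv_total ≈ 1.41 km/s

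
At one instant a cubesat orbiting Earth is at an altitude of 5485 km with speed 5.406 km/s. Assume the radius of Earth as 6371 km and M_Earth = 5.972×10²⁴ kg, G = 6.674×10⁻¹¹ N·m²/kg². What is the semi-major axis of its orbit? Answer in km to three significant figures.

a ≈ 10500 km

μ = GM = 6.674×10⁻¹¹ × 5.972×10²⁴ = 3.986×10¹⁴ m³/s².
r = 6371 + 5485 = 11856 km = 1.186×10⁷ m.
Specific orbital energy ε = v²/2 − μ/r = (5406)²/2 − 3.986×10¹⁴/1.186×10⁷ = -1.901×10⁷ J/kg.
Since ε = −μ/(2a), a = −μ/(2ε) = 1.049×10⁷ m = 10486 km.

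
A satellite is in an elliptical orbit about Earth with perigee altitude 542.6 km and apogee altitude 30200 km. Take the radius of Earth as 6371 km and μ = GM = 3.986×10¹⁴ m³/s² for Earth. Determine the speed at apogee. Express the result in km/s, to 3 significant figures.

v ≈ 1.86 km/s

r_p = 6371 + 542.6 = 6913.6 km = 6.9136×10⁶ m.
r_a = 6371 + 30200 = 36571 km = 3.6571×10⁷ m.
Semi-major axis a = (r_p + r_a)/2 = 21742 km = 2.174×10⁷ m.
Vis-viva: v² = μ(2/r − 1/a) = 3.986×10¹⁴ × (5.469×10⁻⁸ − 4.599×10⁻⁸) = 3.466×10⁶ m²/s².
v = 1862 m/s = 1.862 km/s.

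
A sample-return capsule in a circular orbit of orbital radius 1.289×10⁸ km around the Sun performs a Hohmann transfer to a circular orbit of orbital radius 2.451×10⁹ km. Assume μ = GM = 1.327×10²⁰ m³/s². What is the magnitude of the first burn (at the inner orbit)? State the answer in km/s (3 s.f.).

r₁ = 1.289×10⁸ km = 1.289×10¹¹ m.
r₂ = 2.451×10⁹ km = 2.451×10¹² m.
Transfer ellipse a_t = (r₁ + r₂)/2 = 1.290×10¹² m.
At r₁: circular v_c1 = √(μ/r₁) = 32090 m/s; transfer-perihelion v_p = √[μ(2/r₁ − 1/a_t)] = 44230 m/s.
Δv₁ = v_p − v_c1 = 12140 m/s.
= 12.14 km/s.

Δv ≈ 12.1 km/s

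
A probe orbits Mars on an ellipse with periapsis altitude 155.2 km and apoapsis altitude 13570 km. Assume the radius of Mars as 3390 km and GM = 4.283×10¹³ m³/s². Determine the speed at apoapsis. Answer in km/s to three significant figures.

v ≈ 0.934 km/s

r_p = 3390 + 155.2 = 3545.2 km = 3.5452×10⁶ m.
r_a = 3390 + 13570 = 16960 km = 1.6960×10⁷ m.
Semi-major axis a = (r_p + r_a)/2 = 10253 km = 1.025×10⁷ m.
Vis-viva: v² = μ(2/r − 1/a) = 4.283×10¹³ × (1.179×10⁻⁷ − 9.754×10⁻⁸) = 8.732×10⁵ m²/s².
v = 934.5 m/s = 0.9345 km/s.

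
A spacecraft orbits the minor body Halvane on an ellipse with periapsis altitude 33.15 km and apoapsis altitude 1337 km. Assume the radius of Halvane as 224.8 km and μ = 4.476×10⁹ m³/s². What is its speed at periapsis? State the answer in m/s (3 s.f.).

r_p = 224.8 + 33.15 = 257.95 km = 2.5795×10⁵ m.
r_a = 224.8 + 1337 = 1561.8 km = 1.5618×10⁶ m.
Semi-major axis a = (r_p + r_a)/2 = 909.88 km = 9.099×10⁵ m.
Vis-viva: v² = μ(2/r − 1/a) = 4.476×10⁹ × (7.753×10⁻⁶ − 1.099×10⁻⁶) = 2.979×10⁴ m²/s².
v = 172.6 m/s.

v ≈ 173 m/s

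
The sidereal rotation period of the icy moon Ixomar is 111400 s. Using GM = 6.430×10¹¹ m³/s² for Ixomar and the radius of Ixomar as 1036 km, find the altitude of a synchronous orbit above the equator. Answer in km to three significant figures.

h_sync ≈ 4830 km

A synchronous orbit has period T, so by Kepler's third law a = (μT²/4π²)^(1/3).
μT²/4π² = 6.430×10¹¹ × (1.114×10⁵)² / 39.48 = 2.021×10²⁰ m³.
a = 5.869×10⁶ m = 5868.7 km.
Altitude h = a − R = 5868.7 − 1036 = 4832.7 km.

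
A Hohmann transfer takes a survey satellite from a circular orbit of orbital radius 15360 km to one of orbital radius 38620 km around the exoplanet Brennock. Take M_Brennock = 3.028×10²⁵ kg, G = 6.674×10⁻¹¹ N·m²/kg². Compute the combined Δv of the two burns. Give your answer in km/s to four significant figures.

μ = GM = 6.674×10⁻¹¹ × 3.028×10²⁵ = 2.021×10¹⁵ m³/s².
r₁ = 15360 km = 1.536×10⁷ m.
r₂ = 38620 km = 3.862×10⁷ m.
Transfer ellipse a_t = (r₁ + r₂)/2 = 2.699×10⁷ m.
At r₁: circular v_c1 = √(μ/r₁) = 11470 m/s; transfer-periapsis v_p = √[μ(2/r₁ − 1/a_t)] = 13720 m/s.
Δv₁ = v_p − v_c1 = 2251 m/s.
At r₂: circular v_c2 = √(μ/r₂) = 7234 m/s; transfer-apoapsis v_a = √[μ(2/r₂ − 1/a_t)] = 5457 m/s.
Δv₂ = v_c2 − v_a = 1777 m/s.
Total Δv = Δv₁ + Δv₂ = 4027 m/s = 4.027 km/s.

Δv_total ≈ 4.027 km/s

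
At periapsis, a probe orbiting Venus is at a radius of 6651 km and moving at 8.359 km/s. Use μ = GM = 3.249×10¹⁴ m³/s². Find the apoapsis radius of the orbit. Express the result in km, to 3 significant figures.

r_p = 6.651×10⁶ m.
Specific energy ε = v²/2 − μ/r = -1.391×10⁷ J/kg, so a = −μ/(2ε) = 1.168×10⁷ m.
The apsides satisfy r_p + r_a = 2a, so the apoapsis radius is 2a − r_p = 1.670×10⁷ m = 16701 km.

apoapsis radius ≈ 16700 km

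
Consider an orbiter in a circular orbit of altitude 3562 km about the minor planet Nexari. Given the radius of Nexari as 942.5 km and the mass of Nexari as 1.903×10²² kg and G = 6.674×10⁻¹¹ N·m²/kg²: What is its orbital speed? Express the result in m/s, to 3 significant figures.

μ = GM = 6.674×10⁻¹¹ × 1.903×10²² = 1.270×10¹² m³/s².
r = 942.5 + 3562 = 4504.5 km = 4.5045×10⁶ m.
For a circular orbit v = √(μ/r) = √(1.270×10¹² / 4.504×10⁶) = √(2.820×10⁵) = 531.0 m/s.

v ≈ 531 m/s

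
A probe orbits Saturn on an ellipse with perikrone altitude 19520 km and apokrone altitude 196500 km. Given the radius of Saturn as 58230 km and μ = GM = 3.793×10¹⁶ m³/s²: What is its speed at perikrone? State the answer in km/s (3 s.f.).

v ≈ 27.3 km/s

r_p = 58230 + 19520 = 77750 km = 7.7750×10⁷ m.
r_a = 58230 + 196500 = 254730 km = 2.5473×10⁸ m.
Semi-major axis a = (r_p + r_a)/2 = 1.6624×10⁵ km = 1.662×10⁸ m.
Vis-viva: v² = μ(2/r − 1/a) = 3.793×10¹⁶ × (2.572×10⁻⁸ − 6.015×10⁻⁹) = 7.475×10⁸ m²/s².
v = 27340 m/s = 27.34 km/s.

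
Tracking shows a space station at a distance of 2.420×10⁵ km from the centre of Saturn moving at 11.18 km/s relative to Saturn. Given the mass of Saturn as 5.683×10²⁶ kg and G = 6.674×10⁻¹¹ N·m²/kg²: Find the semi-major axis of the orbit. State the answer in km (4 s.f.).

μ = GM = 6.674×10⁻¹¹ × 5.683×10²⁶ = 3.793×10¹⁶ m³/s².
r = 2.420×10⁸ m.
Vis-viva rearranged: 1/a = 2/r − v²/μ = 8.264×10⁻⁹ − 3.295×10⁻⁹ = 4.969×10⁻⁹ m⁻¹.
a = 2.012×10⁸ m = 2.0125×10⁵ km.

a ≈ 2.012×10⁵ km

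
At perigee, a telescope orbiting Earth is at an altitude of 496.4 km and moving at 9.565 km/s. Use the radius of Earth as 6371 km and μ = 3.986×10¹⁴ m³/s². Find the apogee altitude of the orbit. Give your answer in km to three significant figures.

r_p = 6371 + 496.4 = 6867.4 km = 6.867×10⁶ m.
Specific energy ε = v²/2 − μ/r = -1.230×10⁷ J/kg, so a = −μ/(2ε) = 1.621×10⁷ m.
The apsides satisfy r_p + r_a = 2a, so the apogee radius is 2a − r_p = 2.555×10⁷ m = 25545 km.
Apogee altitude = 25545 − 6371 = 19174 km.

apogee altitude ≈ 19200 km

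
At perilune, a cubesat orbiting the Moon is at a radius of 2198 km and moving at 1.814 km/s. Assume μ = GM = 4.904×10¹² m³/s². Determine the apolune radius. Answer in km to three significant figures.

apolune radius ≈ 6170 km

r_p = 2.198×10⁶ m.
Specific energy ε = v²/2 − μ/r = -5.858×10⁵ J/kg, so a = −μ/(2ε) = 4.186×10⁶ m.
The apsides satisfy r_p + r_a = 2a, so the apolune radius is 2a − r_p = 6.173×10⁶ m = 6173.2 km.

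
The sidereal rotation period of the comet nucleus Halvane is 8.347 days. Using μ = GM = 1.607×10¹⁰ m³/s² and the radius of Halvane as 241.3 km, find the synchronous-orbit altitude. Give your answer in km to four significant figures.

h_sync ≈ 5719 km

T = 8.347 days = 7.212×10⁵ s.
A synchronous orbit has period T, so by Kepler's third law a = (μT²/4π²)^(1/3).
μT²/4π² = 1.607×10¹⁰ × (7.212×10⁵)² / 39.48 = 2.117×10²⁰ m³.
a = 5.960×10⁶ m = 5960.0 km.
Altitude h = a − R = 5960.0 − 241.3 = 5718.7 km.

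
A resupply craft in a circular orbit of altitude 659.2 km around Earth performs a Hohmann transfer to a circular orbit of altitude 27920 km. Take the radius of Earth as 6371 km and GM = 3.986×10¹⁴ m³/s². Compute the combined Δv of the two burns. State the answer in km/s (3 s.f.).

Δv_total ≈ 3.59 km/s

r₁ = 6371 + 659.2 = 7030.2 km = 7.0302×10⁶ m.
r₂ = 6371 + 27920 = 34291 km = 3.4291×10⁷ m.
Transfer ellipse a_t = (r₁ + r₂)/2 = 2.066×10⁷ m.
At r₁: circular v_c1 = √(μ/r₁) = 7530 m/s; transfer-perigee v_p = √[μ(2/r₁ − 1/a_t)] = 9701 m/s.
Δv₁ = v_p − v_c1 = 2171 m/s.
At r₂: circular v_c2 = √(μ/r₂) = 3409 m/s; transfer-apogee v_a = √[μ(2/r₂ − 1/a_t)] = 1989 m/s.
Δv₂ = v_c2 − v_a = 1421 m/s.
Total Δv = Δv₁ + Δv₂ = 3591 m/s = 3.591 km/s.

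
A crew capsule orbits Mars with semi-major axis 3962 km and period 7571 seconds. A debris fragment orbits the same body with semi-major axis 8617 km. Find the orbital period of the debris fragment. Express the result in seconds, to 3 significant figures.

T₂ ≈ 24300 seconds

Kepler's third law: T² ∝ a³, so T₂ = T₁ (a₂/a₁)^(3/2).
a₂/a₁ = 2.175, (a₂/a₁)^(3/2) = 3.207.
T₂ = 7571 × 3.207 = 24280 seconds.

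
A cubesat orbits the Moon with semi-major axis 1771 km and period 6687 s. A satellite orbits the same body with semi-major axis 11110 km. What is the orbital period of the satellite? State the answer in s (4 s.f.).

T₂ ≈ 1.051×10⁵ s

Kepler's third law: T² ∝ a³, so T₂ = T₁ (a₂/a₁)^(3/2).
a₂/a₁ = 6.273, (a₂/a₁)^(3/2) = 15.71.
T₂ = 6687 × 15.71 = 1.051×10⁵ s.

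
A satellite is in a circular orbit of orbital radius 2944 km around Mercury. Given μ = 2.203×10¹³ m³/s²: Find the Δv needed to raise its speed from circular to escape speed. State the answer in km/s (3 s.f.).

r = 2944 km = 2.944×10⁶ m.
Circular speed v_c = √(μ/r) = 2736 m/s.
Escape speed v_esc = √(2μ/r) = √2 × v_c = 3869 m/s.
Δv = v_esc − v_c = 1133 m/s = 1.133 km/s.

Δv ≈ 1.13 km/s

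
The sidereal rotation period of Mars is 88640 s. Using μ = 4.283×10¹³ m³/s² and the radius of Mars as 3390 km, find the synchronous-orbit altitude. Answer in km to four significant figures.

A synchronous orbit has period T, so by Kepler's third law a = (μT²/4π²)^(1/3).
μT²/4π² = 4.283×10¹³ × (8.864×10⁴)² / 39.48 = 8.524×10²¹ m³.
a = 2.043×10⁷ m = 20428 km.
Altitude h = a − R = 20428 − 3390 = 17038 km.

h_sync ≈ 17040 km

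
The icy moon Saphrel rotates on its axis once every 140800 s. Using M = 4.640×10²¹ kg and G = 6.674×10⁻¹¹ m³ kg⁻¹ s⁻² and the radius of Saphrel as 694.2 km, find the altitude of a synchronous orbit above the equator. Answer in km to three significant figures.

h_sync ≈ 4680 km

μ = GM = 6.674×10⁻¹¹ × 4.640×10²¹ = 3.097×10¹¹ m³/s².
A synchronous orbit has period T, so by Kepler's third law a = (μT²/4π²)^(1/3).
μT²/4π² = 3.097×10¹¹ × (1.408×10⁵)² / 39.48 = 1.555×10²⁰ m³.
a = 5.378×10⁶ m = 5377.5 km.
Altitude h = a − R = 5377.5 − 694.2 = 4683.3 km.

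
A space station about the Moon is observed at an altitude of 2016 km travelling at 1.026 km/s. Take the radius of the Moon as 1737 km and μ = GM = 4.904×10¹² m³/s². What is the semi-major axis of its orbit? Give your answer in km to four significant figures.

a ≈ 3142 km

r = 1737 + 2016 = 3753.0 km = 3.753×10⁶ m.
Vis-viva rearranged: 1/a = 2/r − v²/μ = 5.329×10⁻⁷ − 2.147×10⁻⁷ = 3.183×10⁻⁷ m⁻¹.
a = 3.142×10⁶ m = 3142.2 km.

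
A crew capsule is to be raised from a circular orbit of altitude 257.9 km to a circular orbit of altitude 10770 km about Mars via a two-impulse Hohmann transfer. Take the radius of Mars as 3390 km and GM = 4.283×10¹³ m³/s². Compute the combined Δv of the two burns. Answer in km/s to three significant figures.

Δv_total ≈ 1.52 km/s

r₁ = 3390 + 257.9 = 3647.9 km = 3.6479×10⁶ m.
r₂ = 3390 + 10770 = 14160 km = 1.4160×10⁷ m.
Transfer ellipse a_t = (r₁ + r₂)/2 = 8.904×10⁶ m.
At r₁: circular v_c1 = √(μ/r₁) = 3427 m/s; transfer-periapsis v_p = √[μ(2/r₁ − 1/a_t)] = 4321 m/s.
Δv₁ = v_p − v_c1 = 894.6 m/s.
At r₂: circular v_c2 = √(μ/r₂) = 1739 m/s; transfer-apoapsis v_a = √[μ(2/r₂ − 1/a_t)] = 1113 m/s.
Δv₂ = v_c2 − v_a = 626.0 m/s.
Total Δv = Δv₁ + Δv₂ = 1521 m/s = 1.521 km/s.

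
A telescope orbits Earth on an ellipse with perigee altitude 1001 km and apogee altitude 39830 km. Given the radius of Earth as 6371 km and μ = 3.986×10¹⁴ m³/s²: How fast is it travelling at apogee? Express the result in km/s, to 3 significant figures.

v ≈ 1.54 km/s

r_p = 6371 + 1001 = 7372.0 km = 7.3720×10⁶ m.
r_a = 6371 + 39830 = 46201 km = 4.6201×10⁷ m.
Semi-major axis a = (r_p + r_a)/2 = 26786 km = 2.679×10⁷ m.
Vis-viva: v² = μ(2/r − 1/a) = 3.986×10¹⁴ × (4.329×10⁻⁸ − 3.733×10⁻⁸) = 2.374×10⁶ m²/s².
v = 1541 m/s = 1.541 km/s.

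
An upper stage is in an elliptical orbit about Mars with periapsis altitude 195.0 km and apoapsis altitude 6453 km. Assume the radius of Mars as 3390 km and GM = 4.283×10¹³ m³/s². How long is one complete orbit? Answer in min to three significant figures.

T ≈ 278 min

r_p = 3390 + 195.0 = 3585.0 km = 3.5850×10⁶ m.
r_a = 3390 + 6453 = 9843.0 km = 9.8430×10⁶ m.
Semi-major axis a = (r_p + r_a)/2 = (3585.0 + 9843.0)/2 = 6714.0 km = 6.714×10⁶ m.
By Kepler's third law T = 2π√(a³/μ) = 2π × 2.658×10³ = 1.670×10⁴ s.
= 278.4 min.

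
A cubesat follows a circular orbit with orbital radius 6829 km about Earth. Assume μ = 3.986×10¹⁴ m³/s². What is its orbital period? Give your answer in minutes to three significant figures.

r = 6829 km = 6.829×10⁶ m.
Kepler's third law: T = 2π√(r³/μ) = 2π√((6.829×10⁶)³ / 3.986×10¹⁴).
r³/μ = 7.990×10⁵ s², so T = 2π × 8.939×10² = 5.616×10³ s.
Converting: 5.616×10³ s ÷ 60.00 = 93.60 minutes.

T ≈ 93.6 minutes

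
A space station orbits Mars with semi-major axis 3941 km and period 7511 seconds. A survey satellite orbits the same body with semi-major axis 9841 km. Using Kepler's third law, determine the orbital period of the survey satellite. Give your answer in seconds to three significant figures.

Kepler's third law: T² ∝ a³, so T₂ = T₁ (a₂/a₁)^(3/2).
a₂/a₁ = 2.497, (a₂/a₁)^(3/2) = 3.946.
T₂ = 7511 × 3.946 = 29640 seconds.

T₂ ≈ 29600 seconds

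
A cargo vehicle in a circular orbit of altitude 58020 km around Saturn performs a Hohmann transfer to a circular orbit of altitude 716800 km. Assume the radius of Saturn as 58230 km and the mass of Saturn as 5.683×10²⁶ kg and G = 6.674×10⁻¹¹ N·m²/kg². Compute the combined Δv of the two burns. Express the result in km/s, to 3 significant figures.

Δv_total ≈ 9.18 km/s

μ = GM = 6.674×10⁻¹¹ × 5.683×10²⁶ = 3.793×10¹⁶ m³/s².
r₁ = 58230 + 58020 = 116250 km = 1.1625×10⁸ m.
r₂ = 58230 + 716800 = 775030 km = 7.7503×10⁸ m.
Transfer ellipse a_t = (r₁ + r₂)/2 = 4.456×10⁸ m.
At r₁: circular v_c1 = √(μ/r₁) = 18060 m/s; transfer-perikrone v_p = √[μ(2/r₁ − 1/a_t)] = 23820 m/s.
Δv₁ = v_p − v_c1 = 5758 m/s.
At r₂: circular v_c2 = √(μ/r₂) = 6996 m/s; transfer-apokrone v_a = √[μ(2/r₂ − 1/a_t)] = 3573 m/s.
Δv₂ = v_c2 − v_a = 3423 m/s.
Total Δv = Δv₁ + Δv₂ = 9180 m/s = 9.180 km/s.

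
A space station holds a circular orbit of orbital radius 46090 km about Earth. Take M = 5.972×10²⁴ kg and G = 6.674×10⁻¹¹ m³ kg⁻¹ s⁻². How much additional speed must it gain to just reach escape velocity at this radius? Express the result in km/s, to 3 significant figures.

μ = GM = 6.674×10⁻¹¹ × 5.972×10²⁴ = 3.986×10¹⁴ m³/s².
r = 46090 km = 4.609×10⁷ m.
Circular speed v_c = √(μ/r) = 2941 m/s.
Escape speed v_esc = √(2μ/r) = √2 × v_c = 4159 m/s.
Δv = v_esc − v_c = 1218 m/s = 1.218 km/s.

Δv ≈ 1.22 km/s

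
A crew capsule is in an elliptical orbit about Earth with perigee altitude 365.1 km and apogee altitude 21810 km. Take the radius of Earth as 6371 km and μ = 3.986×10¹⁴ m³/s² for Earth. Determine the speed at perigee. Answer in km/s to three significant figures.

v ≈ 9.77 km/s

r_p = 6371 + 365.1 = 6736.1 km = 6.7361×10⁶ m.
r_a = 6371 + 21810 = 28181 km = 2.8181×10⁷ m.
Semi-major axis a = (r_p + r_a)/2 = 17459 km = 1.746×10⁷ m.
Vis-viva: v² = μ(2/r − 1/a) = 3.986×10¹⁴ × (2.969×10⁻⁷ − 5.728×10⁻⁸) = 9.552×10⁷ m²/s².
v = 9773 m/s = 9.773 km/s.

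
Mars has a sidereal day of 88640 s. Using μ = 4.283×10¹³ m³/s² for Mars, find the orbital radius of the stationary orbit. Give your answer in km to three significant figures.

A synchronous orbit has period T, so by Kepler's third law a = (μT²/4π²)^(1/3).
μT²/4π² = 4.283×10¹³ × (8.864×10⁴)² / 39.48 = 8.524×10²¹ m³.
a = 2.043×10⁷ m = 20428 km.

r_sync ≈ 20400 km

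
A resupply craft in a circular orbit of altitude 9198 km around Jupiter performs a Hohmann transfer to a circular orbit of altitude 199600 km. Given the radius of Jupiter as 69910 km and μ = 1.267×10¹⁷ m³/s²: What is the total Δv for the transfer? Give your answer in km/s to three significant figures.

Δv_total ≈ 16.8 km/s

r₁ = 69910 + 9198 = 79108 km = 7.9108×10⁷ m.
r₂ = 69910 + 199600 = 269510 km = 2.6951×10⁸ m.
Transfer ellipse a_t = (r₁ + r₂)/2 = 1.743×10⁸ m.
At r₁: circular v_c1 = √(μ/r₁) = 40020 m/s; transfer-perijove v_p = √[μ(2/r₁ − 1/a_t)] = 49760 m/s.
Δv₁ = v_p − v_c1 = 9743 m/s.
At r₂: circular v_c2 = √(μ/r₂) = 21680 m/s; transfer-apojove v_a = √[μ(2/r₂ − 1/a_t)] = 14610 m/s.
Δv₂ = v_c2 − v_a = 7075 m/s.
Total Δv = Δv₁ + Δv₂ = 16820 m/s = 16.82 km/s.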